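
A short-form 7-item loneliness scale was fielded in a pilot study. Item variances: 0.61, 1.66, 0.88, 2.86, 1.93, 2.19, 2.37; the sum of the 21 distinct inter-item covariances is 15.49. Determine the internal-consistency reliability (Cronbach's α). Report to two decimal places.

α = 0.83

sum of item variances = 0.61 + 1.66 + 0.88 + 2.86 + 1.93 + 2.19 + 2.37 = 12.50
Sum of distinct covariances = 15.49
total variance = sum of item variances + 2·Σcov = 12.50 + 2 × 15.49 = 43.48
α = (7/6)·(1 − 12.50/43.48) = 0.83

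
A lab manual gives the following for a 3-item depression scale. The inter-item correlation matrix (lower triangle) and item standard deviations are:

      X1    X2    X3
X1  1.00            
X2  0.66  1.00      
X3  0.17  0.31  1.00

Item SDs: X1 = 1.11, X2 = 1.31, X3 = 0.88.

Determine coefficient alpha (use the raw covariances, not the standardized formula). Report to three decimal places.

Σσ²ᵢ = 1.11² + 1.31² + 0.88² = 3.7226
Covariances σ_ij = r_ij · s_i · s_j:
  σ(X1,X2) = 0.66 × 1.11 × 1.31 = 0.9597
  σ(X1,X3) = 0.17 × 1.11 × 0.88 = 0.1661
  σ(X2,X3) = 0.31 × 1.31 × 0.88 = 0.3574
σ²_T = Σσ²ᵢ + 2·Σσ_ij = 3.7226 + 2 × 1.4832 = 6.6890
α = (3/2)·(1 − 3.7226/6.6890) = 0.665

α = 0.665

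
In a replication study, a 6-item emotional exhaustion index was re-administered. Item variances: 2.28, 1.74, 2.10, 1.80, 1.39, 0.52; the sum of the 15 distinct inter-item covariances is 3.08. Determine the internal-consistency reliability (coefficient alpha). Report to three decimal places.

sum of item variances = 2.28 + 1.74 + 2.10 + 1.80 + 1.39 + 0.52 = 9.83
Sum of distinct covariances = 3.08
σ²_T = sum of item variances + 2·Σcov = 9.83 + 2 × 3.08 = 15.99
α = (6/5)·(1 − 9.83/15.99) = 0.462

coefficient alpha = 0.462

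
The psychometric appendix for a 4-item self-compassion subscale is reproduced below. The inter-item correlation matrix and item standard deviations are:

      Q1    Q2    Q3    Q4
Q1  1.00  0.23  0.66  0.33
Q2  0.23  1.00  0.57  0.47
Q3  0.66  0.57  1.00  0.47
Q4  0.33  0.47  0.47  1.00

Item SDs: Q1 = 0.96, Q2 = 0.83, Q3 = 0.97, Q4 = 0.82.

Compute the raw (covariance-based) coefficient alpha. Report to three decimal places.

α = 0.771

Σσ²ᵢ = 0.96² + 0.83² + 0.97² + 0.82² = 3.2238
Covariances σ_ij = r_ij · s_i · s_j:
  σ(Q1,Q2) = 0.23 × 0.96 × 0.83 = 0.1833
  σ(Q1,Q3) = 0.66 × 0.96 × 0.97 = 0.6146
  σ(Q1,Q4) = 0.33 × 0.96 × 0.82 = 0.2598
  σ(Q2,Q3) = 0.57 × 0.83 × 0.97 = 0.4589
  σ(Q2,Q4) = 0.47 × 0.83 × 0.82 = 0.3199
  σ(Q3,Q4) = 0.47 × 0.97 × 0.82 = 0.3738
σ²_T = Σσ²ᵢ + 2·Σσ_ij = 3.2238 + 2 × 2.2103 = 7.6444
α = (4/3)·(1 − 3.2238/7.6444) = 0.771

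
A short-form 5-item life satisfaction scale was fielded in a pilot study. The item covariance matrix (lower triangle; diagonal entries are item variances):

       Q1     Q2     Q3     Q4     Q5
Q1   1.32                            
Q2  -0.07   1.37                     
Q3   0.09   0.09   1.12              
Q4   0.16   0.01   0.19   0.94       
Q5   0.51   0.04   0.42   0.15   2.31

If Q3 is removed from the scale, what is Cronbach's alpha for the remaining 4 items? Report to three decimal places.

Remaining items: Q1, Q2, Q4, Q5 (k = 4).
Σσᵢ² = 1.32 + 1.37 + 0.94 + 2.31 = 5.94
total variance = 5.94 + 2 × 0.80 = 7.54
α (item deleted) = (4/3)·(1 − 5.94/7.54) = 0.283

Cronbach's alpha = 0.283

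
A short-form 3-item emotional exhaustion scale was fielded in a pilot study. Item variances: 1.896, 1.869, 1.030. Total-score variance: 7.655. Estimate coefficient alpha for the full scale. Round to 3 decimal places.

coefficient alpha = 0.560

Σσ²ᵢ = 1.896 + 1.869 + 1.030 = 4.795
α = (k/(k−1))·(1 − Σσ²ᵢ/σ²_T) = (3/2)·(1 − 4.795/7.655) = 0.560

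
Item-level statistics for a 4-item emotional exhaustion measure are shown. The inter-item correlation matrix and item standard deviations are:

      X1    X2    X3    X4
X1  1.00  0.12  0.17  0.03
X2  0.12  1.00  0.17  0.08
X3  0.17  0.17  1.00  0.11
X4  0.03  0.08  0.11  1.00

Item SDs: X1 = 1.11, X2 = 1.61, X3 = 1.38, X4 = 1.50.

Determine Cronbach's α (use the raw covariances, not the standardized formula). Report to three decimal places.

Σσ²ᵢ = 1.11² + 1.61² + 1.38² + 1.50² = 7.9786
Covariances σ_ij = r_ij · s_i · s_j:
  σ(X1,X2) = 0.12 × 1.11 × 1.61 = 0.2145
  σ(X1,X3) = 0.17 × 1.11 × 1.38 = 0.2604
  σ(X1,X4) = 0.03 × 1.11 × 1.50 = 0.0500
  σ(X2,X3) = 0.17 × 1.61 × 1.38 = 0.3777
  σ(X2,X4) = 0.08 × 1.61 × 1.50 = 0.1932
  σ(X3,X4) = 0.11 × 1.38 × 1.50 = 0.2277
σ²_T = Σσ²ᵢ + 2·Σσ_ij = 7.9786 + 2 × 1.3235 = 10.6256
α = (4/3)·(1 − 7.9786/10.6256) = 0.332

Cronbach's α = 0.332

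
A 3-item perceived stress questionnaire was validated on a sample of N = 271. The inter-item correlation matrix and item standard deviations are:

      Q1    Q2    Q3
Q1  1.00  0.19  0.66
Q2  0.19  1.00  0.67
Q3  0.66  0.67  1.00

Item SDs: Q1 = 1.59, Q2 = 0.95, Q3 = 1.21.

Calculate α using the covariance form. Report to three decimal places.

Σσ²ᵢ = 1.59² + 0.95² + 1.21² = 4.8947
Covariances σ_ij = r_ij · s_i · s_j:
  σ(Q1,Q2) = 0.19 × 1.59 × 0.95 = 0.2870
  σ(Q1,Q3) = 0.66 × 1.59 × 1.21 = 1.2698
  σ(Q2,Q3) = 0.67 × 0.95 × 1.21 = 0.7702
σ²_T = Σσ²ᵢ + 2·Σσ_ij = 4.8947 + 2 × 2.3270 = 9.5487
α = (3/2)·(1 − 4.8947/9.5487) = 0.731

α = 0.731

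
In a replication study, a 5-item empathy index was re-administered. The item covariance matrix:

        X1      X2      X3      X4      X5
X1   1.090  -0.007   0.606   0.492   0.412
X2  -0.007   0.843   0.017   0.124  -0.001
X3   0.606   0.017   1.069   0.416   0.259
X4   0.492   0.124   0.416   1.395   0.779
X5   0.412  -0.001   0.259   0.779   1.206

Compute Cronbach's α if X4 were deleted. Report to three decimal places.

α = 0.506

Remaining items: X1, X2, X3, X5 (k = 4).
Σσᵢ² = 1.090 + 0.843 + 1.069 + 1.206 = 4.208
σ²_T = 4.208 + 2 × 1.286 = 6.780
α (item deleted) = (4/3)·(1 − 4.208/6.780) = 0.506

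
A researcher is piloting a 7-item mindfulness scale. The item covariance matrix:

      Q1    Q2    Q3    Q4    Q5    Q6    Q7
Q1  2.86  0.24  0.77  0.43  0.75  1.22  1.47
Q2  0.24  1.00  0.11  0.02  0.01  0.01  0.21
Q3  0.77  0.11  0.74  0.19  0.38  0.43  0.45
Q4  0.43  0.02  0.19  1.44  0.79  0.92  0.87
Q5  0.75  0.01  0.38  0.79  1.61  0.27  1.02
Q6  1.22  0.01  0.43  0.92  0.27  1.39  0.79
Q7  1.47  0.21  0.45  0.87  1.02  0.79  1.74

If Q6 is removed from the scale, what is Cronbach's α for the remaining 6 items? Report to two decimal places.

Remaining items: Q1, Q2, Q3, Q4, Q5, Q7 (k = 6).
ΣVar(i) = 2.86 + 1.00 + 0.74 + 1.44 + 1.61 + 1.74 = 9.39
Var(T) = 9.39 + 2 × 7.71 = 24.81
α (item deleted) = (6/5)·(1 − 9.39/24.81) = 0.75

α = 0.75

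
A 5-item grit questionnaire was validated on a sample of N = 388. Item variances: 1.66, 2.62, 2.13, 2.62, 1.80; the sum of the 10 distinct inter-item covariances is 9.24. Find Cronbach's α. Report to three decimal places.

α = 0.788

Σσᵢ² = 1.66 + 2.62 + 2.13 + 2.62 + 1.80 = 10.83
Sum of distinct covariances = 9.24
σ²_total = Σσᵢ² + 2·Σcov = 10.83 + 2 × 9.24 = 29.31
α = (5/4)·(1 − 10.83/29.31) = 0.788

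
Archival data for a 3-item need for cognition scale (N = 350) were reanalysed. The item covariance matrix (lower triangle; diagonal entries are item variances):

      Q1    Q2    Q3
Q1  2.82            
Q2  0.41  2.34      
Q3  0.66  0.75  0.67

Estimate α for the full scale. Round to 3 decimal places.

α = 0.577

Σσᵢ² = 2.82 + 2.34 + 0.67 = 5.83
Sum of the distinct covariances = 1.82
Var(T) = 5.83 + 2 × 1.82 = 9.47
α = (k/(k−1))·(1 − Σσᵢ²/Var(T)) = (3/2)·(1 − 5.83/9.47) = 0.577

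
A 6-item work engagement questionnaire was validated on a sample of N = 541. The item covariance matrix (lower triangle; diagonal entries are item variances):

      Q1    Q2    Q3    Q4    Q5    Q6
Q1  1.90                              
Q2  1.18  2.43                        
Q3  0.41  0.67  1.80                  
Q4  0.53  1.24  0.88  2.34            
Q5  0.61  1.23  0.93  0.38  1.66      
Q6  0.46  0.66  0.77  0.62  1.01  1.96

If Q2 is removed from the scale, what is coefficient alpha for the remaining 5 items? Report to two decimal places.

α = 0.72

Remaining items: Q1, Q3, Q4, Q5, Q6 (k = 5).
Σσᵢ² = 1.90 + 1.80 + 2.34 + 1.66 + 1.96 = 9.66
Var(T) = 9.66 + 2 × 6.60 = 22.86
α (item deleted) = (5/4)·(1 − 9.66/22.86) = 0.72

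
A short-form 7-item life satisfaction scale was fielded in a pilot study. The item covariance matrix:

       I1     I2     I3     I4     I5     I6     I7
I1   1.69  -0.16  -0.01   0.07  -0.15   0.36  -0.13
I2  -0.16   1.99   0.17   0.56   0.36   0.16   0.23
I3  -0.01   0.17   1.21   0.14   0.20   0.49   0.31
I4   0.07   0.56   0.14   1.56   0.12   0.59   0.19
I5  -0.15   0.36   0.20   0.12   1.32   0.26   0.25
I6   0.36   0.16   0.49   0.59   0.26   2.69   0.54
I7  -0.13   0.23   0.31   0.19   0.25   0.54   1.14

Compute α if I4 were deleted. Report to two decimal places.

Remaining items: I1, I2, I3, I5, I6, I7 (k = 6).
ΣVar(i) = 1.69 + 1.99 + 1.21 + 1.32 + 2.69 + 1.14 = 10.04
σ²_T = 10.04 + 2 × 2.88 = 15.80
α (item deleted) = (6/5)·(1 − 10.04/15.80) = 0.44

α = 0.44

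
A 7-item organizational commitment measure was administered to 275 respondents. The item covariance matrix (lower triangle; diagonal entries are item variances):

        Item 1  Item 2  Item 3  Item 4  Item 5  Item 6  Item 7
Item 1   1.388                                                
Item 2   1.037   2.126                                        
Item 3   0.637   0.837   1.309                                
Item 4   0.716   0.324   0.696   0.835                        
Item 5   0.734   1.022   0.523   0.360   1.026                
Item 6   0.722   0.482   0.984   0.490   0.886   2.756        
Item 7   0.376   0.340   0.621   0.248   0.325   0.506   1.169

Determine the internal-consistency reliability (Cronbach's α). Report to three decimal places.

α = 0.826

sum of item variances = 1.388 + 2.126 + 1.309 + 0.835 + 1.026 + 2.756 + 1.169 = 10.609
Σ_{i<j} σ_ij = 12.866
total variance = 10.609 + 2 × 12.866 = 36.341
α = (k/(k−1))·(1 − sum of item variances/total variance) = (7/6)·(1 − 10.609/36.341) = 0.826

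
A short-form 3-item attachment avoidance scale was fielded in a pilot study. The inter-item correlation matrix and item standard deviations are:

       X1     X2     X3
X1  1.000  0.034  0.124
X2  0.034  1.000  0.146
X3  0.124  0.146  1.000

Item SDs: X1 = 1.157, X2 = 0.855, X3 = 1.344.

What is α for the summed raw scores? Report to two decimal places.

α = 0.25

Σσ²ᵢ = 1.157² + 0.855² + 1.344² = 3.8760
Covariances σ_ij = r_ij · s_i · s_j:
  σ(X1,X2) = 0.034 × 1.157 × 0.855 = 0.0336
  σ(X1,X3) = 0.124 × 1.157 × 1.344 = 0.1928
  σ(X2,X3) = 0.146 × 0.855 × 1.344 = 0.1678
σ²_T = Σσ²ᵢ + 2·Σσ_ij = 3.8760 + 2 × 0.3942 = 4.6644
α = (3/2)·(1 − 3.8760/4.6644) = 0.25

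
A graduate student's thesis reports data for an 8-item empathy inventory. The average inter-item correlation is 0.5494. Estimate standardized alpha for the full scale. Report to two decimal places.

α = 0.91

Standardized α = k·r̄ / (1 + (k−1)·r̄) = 8 × 0.5494 / (1 + 7 × 0.5494)
  = 4.3952 / 4.8458 = 0.91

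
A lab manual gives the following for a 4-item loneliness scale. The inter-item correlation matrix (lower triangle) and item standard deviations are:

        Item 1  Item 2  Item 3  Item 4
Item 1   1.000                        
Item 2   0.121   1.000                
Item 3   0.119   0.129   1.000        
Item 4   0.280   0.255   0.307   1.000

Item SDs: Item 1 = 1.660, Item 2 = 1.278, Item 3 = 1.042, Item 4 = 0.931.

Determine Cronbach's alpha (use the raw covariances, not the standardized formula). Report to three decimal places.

Σσ²ᵢ = 1.660² + 1.278² + 1.042² + 0.931² = 6.3414
Covariances σ_ij = r_ij · s_i · s_j:
  σ(Item 1,Item 2) = 0.121 × 1.660 × 1.278 = 0.2567
  σ(Item 1,Item 3) = 0.119 × 1.660 × 1.042 = 0.2058
  σ(Item 1,Item 4) = 0.280 × 1.660 × 0.931 = 0.4327
  σ(Item 2,Item 3) = 0.129 × 1.278 × 1.042 = 0.1718
  σ(Item 2,Item 4) = 0.255 × 1.278 × 0.931 = 0.3034
  σ(Item 3,Item 4) = 0.307 × 1.042 × 0.931 = 0.2978
σ²_T = Σσ²ᵢ + 2·Σσ_ij = 6.3414 + 2 × 1.6682 = 9.6778
α = (4/3)·(1 − 6.3414/9.6778) = 0.460

Cronbach's alpha = 0.460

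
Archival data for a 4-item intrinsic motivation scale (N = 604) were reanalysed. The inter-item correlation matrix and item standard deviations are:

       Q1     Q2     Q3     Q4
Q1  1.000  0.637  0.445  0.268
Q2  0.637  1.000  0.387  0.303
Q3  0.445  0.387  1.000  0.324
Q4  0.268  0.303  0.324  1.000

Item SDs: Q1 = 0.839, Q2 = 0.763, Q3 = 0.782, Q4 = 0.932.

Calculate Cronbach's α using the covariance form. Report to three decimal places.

Σσ²ᵢ = 0.839² + 0.763² + 0.782² + 0.932² = 2.7662
Covariances σ_ij = r_ij · s_i · s_j:
  σ(Q1,Q2) = 0.637 × 0.839 × 0.763 = 0.4078
  σ(Q1,Q3) = 0.445 × 0.839 × 0.782 = 0.2920
  σ(Q1,Q4) = 0.268 × 0.839 × 0.932 = 0.2096
  σ(Q2,Q3) = 0.387 × 0.763 × 0.782 = 0.2309
  σ(Q2,Q4) = 0.303 × 0.763 × 0.932 = 0.2155
  σ(Q3,Q4) = 0.324 × 0.782 × 0.932 = 0.2361
σ²_T = Σσ²ᵢ + 2·Σσ_ij = 2.7662 + 2 × 1.5919 = 5.9500
α = (4/3)·(1 − 2.7662/5.9500) = 0.713

α = 0.713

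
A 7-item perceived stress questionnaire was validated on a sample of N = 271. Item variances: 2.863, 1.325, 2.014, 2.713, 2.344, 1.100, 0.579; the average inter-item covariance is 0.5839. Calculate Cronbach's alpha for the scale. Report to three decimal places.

Σσ²ᵢ = 2.863 + 1.325 + 2.014 + 2.713 + 2.344 + 1.100 + 0.579 = 12.938
Sum of the 21 distinct covariances = 21 × 0.5839 = 12.2619
σ²_T = Σσ²ᵢ + 2·Σcov = 12.938 + 2 × 12.2619 = 37.4618
α = (7/6)·(1 − 12.938/37.4618) = 0.764

Cronbach's alpha = 0.764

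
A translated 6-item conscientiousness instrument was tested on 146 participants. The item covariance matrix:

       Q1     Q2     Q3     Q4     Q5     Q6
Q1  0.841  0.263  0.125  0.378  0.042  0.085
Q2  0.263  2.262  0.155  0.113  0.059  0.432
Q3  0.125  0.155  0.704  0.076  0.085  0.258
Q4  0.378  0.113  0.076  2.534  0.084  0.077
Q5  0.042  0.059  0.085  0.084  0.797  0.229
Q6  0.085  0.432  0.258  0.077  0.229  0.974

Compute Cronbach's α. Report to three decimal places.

ΣVar(i) = 0.841 + 2.262 + 0.704 + 2.534 + 0.797 + 0.974 = 8.112
Sum of the distinct covariances = 2.461
Var(T) = 8.112 + 2 × 2.461 = 13.034
α = (k/(k−1))·(1 − ΣVar(i)/Var(T)) = (6/5)·(1 − 8.112/13.034) = 0.453

α = 0.453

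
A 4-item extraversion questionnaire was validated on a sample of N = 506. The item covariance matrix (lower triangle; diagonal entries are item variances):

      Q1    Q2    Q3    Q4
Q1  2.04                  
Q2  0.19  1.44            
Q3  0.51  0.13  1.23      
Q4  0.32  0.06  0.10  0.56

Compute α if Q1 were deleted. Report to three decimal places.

α = 0.228

Remaining items: Q2, Q3, Q4 (k = 3).
ΣVar(i) = 1.44 + 1.23 + 0.56 = 3.23
Var(T) = 3.23 + 2 × 0.29 = 3.81
α (item deleted) = (3/2)·(1 − 3.23/3.81) = 0.228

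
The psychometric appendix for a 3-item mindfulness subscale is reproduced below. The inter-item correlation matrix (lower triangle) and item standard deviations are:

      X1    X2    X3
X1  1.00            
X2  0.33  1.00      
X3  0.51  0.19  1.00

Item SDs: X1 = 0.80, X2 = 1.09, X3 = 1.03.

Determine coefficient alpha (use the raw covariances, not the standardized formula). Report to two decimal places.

Σσ²ᵢ = 0.80² + 1.09² + 1.03² = 2.8890
Covariances σ_ij = r_ij · s_i · s_j:
  σ(X1,X2) = 0.33 × 0.80 × 1.09 = 0.2878
  σ(X1,X3) = 0.51 × 0.80 × 1.03 = 0.4202
  σ(X2,X3) = 0.19 × 1.09 × 1.03 = 0.2133
σ²_T = Σσ²ᵢ + 2·Σσ_ij = 2.8890 + 2 × 0.9213 = 4.7316
α = (3/2)·(1 − 2.8890/4.7316) = 0.58

coefficient alpha = 0.58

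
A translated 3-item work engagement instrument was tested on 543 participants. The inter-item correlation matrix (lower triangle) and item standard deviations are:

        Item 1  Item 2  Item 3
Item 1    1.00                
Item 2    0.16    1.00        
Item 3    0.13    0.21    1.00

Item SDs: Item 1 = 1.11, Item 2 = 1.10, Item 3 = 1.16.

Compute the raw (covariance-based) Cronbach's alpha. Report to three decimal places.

Σσ²ᵢ = 1.11² + 1.10² + 1.16² = 3.7877
Covariances σ_ij = r_ij · s_i · s_j:
  σ(Item 1,Item 2) = 0.16 × 1.11 × 1.10 = 0.1954
  σ(Item 1,Item 3) = 0.13 × 1.11 × 1.16 = 0.1674
  σ(Item 2,Item 3) = 0.21 × 1.10 × 1.16 = 0.2680
σ²_T = Σσ²ᵢ + 2·Σσ_ij = 3.7877 + 2 × 0.6308 = 5.0493
α = (3/2)·(1 − 3.7877/5.0493) = 0.375

Cronbach's alpha = 0.375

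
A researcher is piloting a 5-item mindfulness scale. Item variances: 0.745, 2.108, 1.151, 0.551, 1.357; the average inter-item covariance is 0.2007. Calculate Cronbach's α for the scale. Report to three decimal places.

α = 0.505

Σσᵢ² = 0.745 + 2.108 + 1.151 + 0.551 + 1.357 = 5.912
Sum of the 10 distinct covariances = 10 × 0.2007 = 2.0070
σ²_T = Σσᵢ² + 2·Σcov = 5.912 + 2 × 2.0070 = 9.9260
α = (5/4)·(1 − 5.912/9.9260) = 0.505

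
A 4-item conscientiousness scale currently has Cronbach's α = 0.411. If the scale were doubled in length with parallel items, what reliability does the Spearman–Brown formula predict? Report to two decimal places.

predicted reliability = 0.58

Length factor m = 2
α' = m·α / (1 + (m−1)·α)
   = 2 × 0.411 / (1 + (2 − 1) × 0.411)
   = 0.8220 / 1.4110 = 0.58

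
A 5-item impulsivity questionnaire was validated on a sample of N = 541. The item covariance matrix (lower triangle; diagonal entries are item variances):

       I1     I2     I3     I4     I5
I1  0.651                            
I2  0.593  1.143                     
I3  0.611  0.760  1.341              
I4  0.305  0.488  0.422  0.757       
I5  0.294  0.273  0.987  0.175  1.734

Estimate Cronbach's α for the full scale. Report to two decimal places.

sum of item variances = 0.651 + 1.143 + 1.341 + 0.757 + 1.734 = 5.626
Σ_{i<j} σ_ij = 4.908
σ²_total = 5.626 + 2 × 4.908 = 15.442
α = (k/(k−1))·(1 − sum of item variances/σ²_total) = (5/4)·(1 − 5.626/15.442) = 0.79

α = 0.79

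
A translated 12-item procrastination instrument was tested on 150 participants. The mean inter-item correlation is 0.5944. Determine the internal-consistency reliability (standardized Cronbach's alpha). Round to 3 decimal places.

Standardized α = k·r̄ / (1 + (k−1)·r̄) = 12 × 0.5944 / (1 + 11 × 0.5944)
  = 7.1328 / 7.5384 = 0.946

α = 0.946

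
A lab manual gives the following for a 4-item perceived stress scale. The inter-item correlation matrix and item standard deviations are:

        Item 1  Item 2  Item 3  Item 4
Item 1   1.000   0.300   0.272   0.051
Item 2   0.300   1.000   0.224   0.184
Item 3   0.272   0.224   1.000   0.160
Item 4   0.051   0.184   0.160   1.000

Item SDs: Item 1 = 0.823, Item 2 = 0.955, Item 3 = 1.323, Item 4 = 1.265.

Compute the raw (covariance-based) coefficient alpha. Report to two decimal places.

α = 0.47

Σσ²ᵢ = 0.823² + 0.955² + 1.323² + 1.265² = 4.9399
Covariances σ_ij = r_ij · s_i · s_j:
  σ(Item 1,Item 2) = 0.300 × 0.823 × 0.955 = 0.2358
  σ(Item 1,Item 3) = 0.272 × 0.823 × 1.323 = 0.2962
  σ(Item 1,Item 4) = 0.051 × 0.823 × 1.265 = 0.0531
  σ(Item 2,Item 3) = 0.224 × 0.955 × 1.323 = 0.2830
  σ(Item 2,Item 4) = 0.184 × 0.955 × 1.265 = 0.2223
  σ(Item 3,Item 4) = 0.160 × 1.323 × 1.265 = 0.2678
σ²_T = Σσ²ᵢ + 2·Σσ_ij = 4.9399 + 2 × 1.3582 = 7.6563
α = (4/3)·(1 − 4.9399/7.6563) = 0.47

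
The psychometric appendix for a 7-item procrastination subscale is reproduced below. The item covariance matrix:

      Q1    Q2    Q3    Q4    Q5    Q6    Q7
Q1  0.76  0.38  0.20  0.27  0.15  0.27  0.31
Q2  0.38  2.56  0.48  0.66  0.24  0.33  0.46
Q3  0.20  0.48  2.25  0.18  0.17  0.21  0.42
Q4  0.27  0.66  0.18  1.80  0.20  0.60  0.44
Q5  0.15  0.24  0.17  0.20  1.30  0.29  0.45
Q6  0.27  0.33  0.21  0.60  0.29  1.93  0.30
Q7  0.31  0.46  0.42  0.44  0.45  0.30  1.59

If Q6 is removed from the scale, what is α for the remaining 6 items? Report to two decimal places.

Remaining items: Q1, Q2, Q3, Q4, Q5, Q7 (k = 6).
sum of item variances = 0.76 + 2.56 + 2.25 + 1.80 + 1.30 + 1.59 = 10.26
total variance = 10.26 + 2 × 5.01 = 20.28
α (item deleted) = (6/5)·(1 − 10.26/20.28) = 0.59

α = 0.59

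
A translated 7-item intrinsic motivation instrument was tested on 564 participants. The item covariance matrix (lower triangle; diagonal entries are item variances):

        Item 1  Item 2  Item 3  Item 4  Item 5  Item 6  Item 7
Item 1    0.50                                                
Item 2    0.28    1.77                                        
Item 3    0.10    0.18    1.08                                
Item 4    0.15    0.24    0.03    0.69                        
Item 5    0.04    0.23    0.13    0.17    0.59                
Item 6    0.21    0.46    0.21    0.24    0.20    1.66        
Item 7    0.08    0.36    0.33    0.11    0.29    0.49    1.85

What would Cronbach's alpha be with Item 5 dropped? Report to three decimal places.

Remaining items: Item 1, Item 2, Item 3, Item 4, Item 6, Item 7 (k = 6).
Σσ²ᵢ = 0.50 + 1.77 + 1.08 + 0.69 + 1.66 + 1.85 = 7.55
Var(T) = 7.55 + 2 × 3.47 = 14.49
α (item deleted) = (6/5)·(1 − 7.55/14.49) = 0.575

Cronbach's alpha = 0.575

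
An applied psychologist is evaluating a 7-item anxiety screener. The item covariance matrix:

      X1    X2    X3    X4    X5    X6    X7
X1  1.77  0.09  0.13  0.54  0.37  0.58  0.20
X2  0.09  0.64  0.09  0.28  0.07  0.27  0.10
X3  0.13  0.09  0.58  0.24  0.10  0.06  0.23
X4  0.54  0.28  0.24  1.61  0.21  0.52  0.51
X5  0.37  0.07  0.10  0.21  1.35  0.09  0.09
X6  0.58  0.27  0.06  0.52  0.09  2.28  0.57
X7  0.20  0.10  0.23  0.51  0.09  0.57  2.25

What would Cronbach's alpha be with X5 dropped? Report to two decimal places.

Remaining items: X1, X2, X3, X4, X6, X7 (k = 6).
sum of item variances = 1.77 + 0.64 + 0.58 + 1.61 + 2.28 + 2.25 = 9.13
Var(T) = 9.13 + 2 × 4.41 = 17.95
α (item deleted) = (6/5)·(1 − 9.13/17.95) = 0.59

α = 0.59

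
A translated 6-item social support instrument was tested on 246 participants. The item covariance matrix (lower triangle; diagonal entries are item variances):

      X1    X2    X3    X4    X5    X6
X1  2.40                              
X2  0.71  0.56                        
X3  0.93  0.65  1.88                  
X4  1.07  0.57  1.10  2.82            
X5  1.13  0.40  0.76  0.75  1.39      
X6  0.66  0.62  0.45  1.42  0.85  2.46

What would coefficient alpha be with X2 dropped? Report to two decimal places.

coefficient alpha = 0.78

Remaining items: X1, X3, X4, X5, X6 (k = 5).
sum of item variances = 2.40 + 1.88 + 2.82 + 1.39 + 2.46 = 10.95
Var(T) = 10.95 + 2 × 9.12 = 29.19
α (item deleted) = (5/4)·(1 − 10.95/29.19) = 0.78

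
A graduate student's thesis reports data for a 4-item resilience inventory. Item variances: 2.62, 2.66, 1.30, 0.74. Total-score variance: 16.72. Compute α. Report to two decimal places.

α = 0.75

ΣVar(i) = 2.62 + 2.66 + 1.30 + 0.74 = 7.32
α = (k/(k−1))·(1 − ΣVar(i)/Var(T)) = (4/3)·(1 − 7.32/16.72) = 0.75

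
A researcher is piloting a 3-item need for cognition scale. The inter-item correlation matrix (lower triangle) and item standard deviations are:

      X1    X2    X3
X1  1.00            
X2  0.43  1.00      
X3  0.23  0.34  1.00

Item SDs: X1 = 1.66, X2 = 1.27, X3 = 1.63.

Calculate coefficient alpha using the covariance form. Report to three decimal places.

coefficient alpha = 0.583

Σσ²ᵢ = 1.66² + 1.27² + 1.63² = 7.0254
Covariances σ_ij = r_ij · s_i · s_j:
  σ(X1,X2) = 0.43 × 1.66 × 1.27 = 0.9065
  σ(X1,X3) = 0.23 × 1.66 × 1.63 = 0.6223
  σ(X2,X3) = 0.34 × 1.27 × 1.63 = 0.7038
σ²_T = Σσ²ᵢ + 2·Σσ_ij = 7.0254 + 2 × 2.2326 = 11.4906
α = (3/2)·(1 − 7.0254/11.4906) = 0.583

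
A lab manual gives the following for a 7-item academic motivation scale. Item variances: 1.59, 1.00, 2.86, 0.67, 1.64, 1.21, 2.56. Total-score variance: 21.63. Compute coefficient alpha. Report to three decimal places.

sum of item variances = 1.59 + 1.00 + 2.86 + 0.67 + 1.64 + 1.21 + 2.56 = 11.53
α = (k/(k−1))·(1 − sum of item variances/σ²_T) = (7/6)·(1 − 11.53/21.63) = 0.545

α = 0.545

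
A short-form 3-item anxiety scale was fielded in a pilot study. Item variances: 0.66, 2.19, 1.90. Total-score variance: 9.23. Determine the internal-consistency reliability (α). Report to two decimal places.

α = 0.73

Σσᵢ² = 0.66 + 2.19 + 1.90 = 4.75
α = (k/(k−1))·(1 − Σσᵢ²/Var(T)) = (3/2)·(1 − 4.75/9.23) = 0.73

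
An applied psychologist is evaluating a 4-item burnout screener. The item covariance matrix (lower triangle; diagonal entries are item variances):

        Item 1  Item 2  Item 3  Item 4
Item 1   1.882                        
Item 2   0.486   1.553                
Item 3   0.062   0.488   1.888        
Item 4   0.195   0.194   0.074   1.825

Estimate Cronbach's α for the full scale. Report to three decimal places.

Σσ²ᵢ = 1.882 + 1.553 + 1.888 + 1.825 = 7.148
Σ_{i<j} σ_ij = 1.499
total variance = 7.148 + 2 × 1.499 = 10.146
α = (k/(k−1))·(1 − Σσ²ᵢ/total variance) = (4/3)·(1 − 7.148/10.146) = 0.394

α = 0.394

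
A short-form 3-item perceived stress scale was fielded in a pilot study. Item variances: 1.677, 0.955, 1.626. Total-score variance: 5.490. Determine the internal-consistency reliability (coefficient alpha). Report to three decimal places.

Σσᵢ² = 1.677 + 0.955 + 1.626 = 4.258
α = (k/(k−1))·(1 − Σσᵢ²/Var(T)) = (3/2)·(1 − 4.258/5.490) = 0.337

α = 0.337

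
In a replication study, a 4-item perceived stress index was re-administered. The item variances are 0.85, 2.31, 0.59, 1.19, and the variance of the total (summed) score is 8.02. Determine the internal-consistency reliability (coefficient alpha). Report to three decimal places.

coefficient alpha = 0.512

ΣVar(i) = 0.85 + 2.31 + 0.59 + 1.19 = 4.94
α = (k/(k−1))·(1 − ΣVar(i)/σ²_T) = (4/3)·(1 − 4.94/8.02) = 0.512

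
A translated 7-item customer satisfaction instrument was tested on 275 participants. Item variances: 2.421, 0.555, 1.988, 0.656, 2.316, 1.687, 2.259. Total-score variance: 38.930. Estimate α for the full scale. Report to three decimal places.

α = 0.811

Σσ²ᵢ = 2.421 + 0.555 + 1.988 + 0.656 + 2.316 + 1.687 + 2.259 = 11.882
α = (k/(k−1))·(1 − Σσ²ᵢ/total variance) = (7/6)·(1 − 11.882/38.930) = 0.811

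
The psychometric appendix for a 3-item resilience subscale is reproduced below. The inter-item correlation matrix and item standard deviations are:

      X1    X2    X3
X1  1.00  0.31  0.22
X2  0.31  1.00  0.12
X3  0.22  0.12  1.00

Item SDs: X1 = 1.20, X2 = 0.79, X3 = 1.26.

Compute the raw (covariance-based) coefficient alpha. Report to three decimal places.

Σσ²ᵢ = 1.20² + 0.79² + 1.26² = 3.6517
Covariances σ_ij = r_ij · s_i · s_j:
  σ(X1,X2) = 0.31 × 1.20 × 0.79 = 0.2939
  σ(X1,X3) = 0.22 × 1.20 × 1.26 = 0.3326
  σ(X2,X3) = 0.12 × 0.79 × 1.26 = 0.1194
σ²_T = Σσ²ᵢ + 2·Σσ_ij = 3.6517 + 2 × 0.7459 = 5.1435
α = (3/2)·(1 − 3.6517/5.1435) = 0.435

α = 0.435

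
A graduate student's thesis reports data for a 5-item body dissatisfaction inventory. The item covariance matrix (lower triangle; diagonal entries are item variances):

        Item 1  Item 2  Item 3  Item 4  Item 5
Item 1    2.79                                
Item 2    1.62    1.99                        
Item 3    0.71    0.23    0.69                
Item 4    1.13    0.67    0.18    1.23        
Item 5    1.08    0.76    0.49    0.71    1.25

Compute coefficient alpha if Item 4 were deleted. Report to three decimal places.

coefficient alpha = 0.790

Remaining items: Item 1, Item 2, Item 3, Item 5 (k = 4).
sum of item variances = 2.79 + 1.99 + 0.69 + 1.25 = 6.72
total variance = 6.72 + 2 × 4.89 = 16.50
α (item deleted) = (4/3)·(1 − 6.72/16.50) = 0.790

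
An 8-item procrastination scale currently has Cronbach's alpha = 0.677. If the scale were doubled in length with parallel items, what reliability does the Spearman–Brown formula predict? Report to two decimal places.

Length factor m = 2
α' = m·α / (1 + (m−1)·α)
   = 2 × 0.677 / (1 + (2 − 1) × 0.677)
   = 1.3540 / 1.6770 = 0.81

predicted reliability = 0.81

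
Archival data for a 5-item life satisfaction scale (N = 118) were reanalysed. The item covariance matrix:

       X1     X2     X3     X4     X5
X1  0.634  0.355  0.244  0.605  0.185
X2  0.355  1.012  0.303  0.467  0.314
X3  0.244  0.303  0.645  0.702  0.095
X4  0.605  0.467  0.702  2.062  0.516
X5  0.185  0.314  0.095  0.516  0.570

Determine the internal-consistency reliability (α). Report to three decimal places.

α = 0.758

ΣVar(i) = 0.634 + 1.012 + 0.645 + 2.062 + 0.570 = 4.923
Σ_{i<j} σ_ij = 3.786
total variance = 4.923 + 2 × 3.786 = 12.495
α = (k/(k−1))·(1 − ΣVar(i)/total variance) = (5/4)·(1 − 4.923/12.495) = 0.758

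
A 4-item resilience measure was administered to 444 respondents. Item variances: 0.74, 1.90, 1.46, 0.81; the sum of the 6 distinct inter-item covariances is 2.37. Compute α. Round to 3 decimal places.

α = 0.655

ΣVar(i) = 0.74 + 1.90 + 1.46 + 0.81 = 4.91
Sum of distinct covariances = 2.37
σ²_total = ΣVar(i) + 2·Σcov = 4.91 + 2 × 2.37 = 9.65
α = (4/3)·(1 − 4.91/9.65) = 0.655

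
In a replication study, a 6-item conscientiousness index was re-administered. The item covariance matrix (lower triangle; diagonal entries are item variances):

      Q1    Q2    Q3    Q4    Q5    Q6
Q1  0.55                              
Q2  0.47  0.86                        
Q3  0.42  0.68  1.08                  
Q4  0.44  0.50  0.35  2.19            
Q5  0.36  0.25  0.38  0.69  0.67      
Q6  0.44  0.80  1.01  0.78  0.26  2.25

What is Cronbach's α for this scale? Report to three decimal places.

ΣVar(i) = 0.55 + 0.86 + 1.08 + 2.19 + 0.67 + 2.25 = 7.60
Sum of off-diagonal covariances = 7.83
σ²_total = 7.60 + 2 × 7.83 = 23.26
α = (k/(k−1))·(1 − ΣVar(i)/σ²_total) = (6/5)·(1 − 7.60/23.26) = 0.808

α = 0.808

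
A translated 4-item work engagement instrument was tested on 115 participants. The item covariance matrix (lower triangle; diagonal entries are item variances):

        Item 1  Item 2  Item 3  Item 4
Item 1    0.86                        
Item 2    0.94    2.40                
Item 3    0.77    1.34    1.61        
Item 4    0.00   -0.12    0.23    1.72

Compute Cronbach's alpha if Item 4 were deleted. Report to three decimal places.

Remaining items: Item 1, Item 2, Item 3 (k = 3).
Σσ²ᵢ = 0.86 + 2.40 + 1.61 = 4.87
σ²_total = 4.87 + 2 × 3.05 = 10.97
α (item deleted) = (3/2)·(1 − 4.87/10.97) = 0.834

Cronbach's alpha = 0.834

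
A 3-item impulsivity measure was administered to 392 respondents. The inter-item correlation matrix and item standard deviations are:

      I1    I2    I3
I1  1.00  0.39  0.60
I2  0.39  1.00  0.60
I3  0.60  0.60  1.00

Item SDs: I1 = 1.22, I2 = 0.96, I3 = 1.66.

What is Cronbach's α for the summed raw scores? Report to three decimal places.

Cronbach's α = 0.757

Σσ²ᵢ = 1.22² + 0.96² + 1.66² = 5.1656
Covariances σ_ij = r_ij · s_i · s_j:
  σ(I1,I2) = 0.39 × 1.22 × 0.96 = 0.4568
  σ(I1,I3) = 0.60 × 1.22 × 1.66 = 1.2151
  σ(I2,I3) = 0.60 × 0.96 × 1.66 = 0.9562
σ²_T = Σσ²ᵢ + 2·Σσ_ij = 5.1656 + 2 × 2.6281 = 10.4218
α = (3/2)·(1 − 5.1656/10.4218) = 0.757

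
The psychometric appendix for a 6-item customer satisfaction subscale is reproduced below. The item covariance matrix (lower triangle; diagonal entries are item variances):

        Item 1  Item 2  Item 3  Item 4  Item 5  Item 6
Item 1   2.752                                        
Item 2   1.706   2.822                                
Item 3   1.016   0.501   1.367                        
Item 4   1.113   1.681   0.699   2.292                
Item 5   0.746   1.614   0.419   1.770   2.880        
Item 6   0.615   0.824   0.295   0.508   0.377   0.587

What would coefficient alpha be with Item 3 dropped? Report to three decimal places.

coefficient alpha = 0.824

Remaining items: Item 1, Item 2, Item 4, Item 5, Item 6 (k = 5).
Σσᵢ² = 2.752 + 2.822 + 2.292 + 2.880 + 0.587 = 11.333
σ²_total = 11.333 + 2 × 10.954 = 33.241
α (item deleted) = (5/4)·(1 − 11.333/33.241) = 0.824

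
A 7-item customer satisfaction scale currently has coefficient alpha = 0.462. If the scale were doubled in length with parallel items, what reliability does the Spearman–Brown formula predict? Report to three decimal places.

Length factor m = 2
α' = m·α / (1 + (m−1)·α)
   = 2 × 0.462 / (1 + (2 − 1) × 0.462)
   = 0.9240 / 1.4620 = 0.632

predicted reliability = 0.632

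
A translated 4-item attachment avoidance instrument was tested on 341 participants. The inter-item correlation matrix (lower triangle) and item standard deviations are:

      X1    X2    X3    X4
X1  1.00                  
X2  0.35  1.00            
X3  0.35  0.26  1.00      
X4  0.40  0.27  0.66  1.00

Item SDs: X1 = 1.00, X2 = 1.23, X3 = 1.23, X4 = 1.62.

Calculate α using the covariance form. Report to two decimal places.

α = 0.71

Σσ²ᵢ = 1.00² + 1.23² + 1.23² + 1.62² = 6.6502
Covariances σ_ij = r_ij · s_i · s_j:
  σ(X1,X2) = 0.35 × 1.00 × 1.23 = 0.4305
  σ(X1,X3) = 0.35 × 1.00 × 1.23 = 0.4305
  σ(X1,X4) = 0.40 × 1.00 × 1.62 = 0.6480
  σ(X2,X3) = 0.26 × 1.23 × 1.23 = 0.3934
  σ(X2,X4) = 0.27 × 1.23 × 1.62 = 0.5380
  σ(X3,X4) = 0.66 × 1.23 × 1.62 = 1.3151
σ²_T = Σσ²ᵢ + 2·Σσ_ij = 6.6502 + 2 × 3.7555 = 14.1612
α = (4/3)·(1 − 6.6502/14.1612) = 0.71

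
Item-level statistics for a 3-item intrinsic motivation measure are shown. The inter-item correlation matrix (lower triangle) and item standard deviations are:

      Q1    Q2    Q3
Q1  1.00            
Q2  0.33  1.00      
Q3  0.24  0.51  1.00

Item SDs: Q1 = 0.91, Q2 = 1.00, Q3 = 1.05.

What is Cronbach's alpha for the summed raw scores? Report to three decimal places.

α = 0.631

Σσ²ᵢ = 0.91² + 1.00² + 1.05² = 2.9306
Covariances σ_ij = r_ij · s_i · s_j:
  σ(Q1,Q2) = 0.33 × 0.91 × 1.00 = 0.3003
  σ(Q1,Q3) = 0.24 × 0.91 × 1.05 = 0.2293
  σ(Q2,Q3) = 0.51 × 1.00 × 1.05 = 0.5355
σ²_T = Σσ²ᵢ + 2·Σσ_ij = 2.9306 + 2 × 1.0651 = 5.0608
α = (3/2)·(1 − 2.9306/5.0608) = 0.631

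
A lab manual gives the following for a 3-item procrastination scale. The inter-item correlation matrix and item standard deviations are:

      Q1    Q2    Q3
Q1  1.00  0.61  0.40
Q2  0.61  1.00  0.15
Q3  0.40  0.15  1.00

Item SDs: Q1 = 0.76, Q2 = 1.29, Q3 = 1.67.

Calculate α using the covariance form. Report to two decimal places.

α = 0.54

Σσ²ᵢ = 0.76² + 1.29² + 1.67² = 5.0306
Covariances σ_ij = r_ij · s_i · s_j:
  σ(Q1,Q2) = 0.61 × 0.76 × 1.29 = 0.5980
  σ(Q1,Q3) = 0.40 × 0.76 × 1.67 = 0.5077
  σ(Q2,Q3) = 0.15 × 1.29 × 1.67 = 0.3231
σ²_T = Σσ²ᵢ + 2·Σσ_ij = 5.0306 + 2 × 1.4288 = 7.8882
α = (3/2)·(1 − 5.0306/7.8882) = 0.54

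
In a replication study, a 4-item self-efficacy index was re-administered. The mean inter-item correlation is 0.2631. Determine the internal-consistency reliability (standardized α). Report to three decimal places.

Standardized α = k·r̄ / (1 + (k−1)·r̄) = 4 × 0.2631 / (1 + 3 × 0.2631)
  = 1.0524 / 1.7893 = 0.588

standardized α = 0.588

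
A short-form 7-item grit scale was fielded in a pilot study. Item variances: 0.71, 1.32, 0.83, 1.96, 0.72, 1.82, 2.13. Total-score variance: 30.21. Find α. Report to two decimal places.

sum of item variances = 0.71 + 1.32 + 0.83 + 1.96 + 0.72 + 1.82 + 2.13 = 9.49
α = (k/(k−1))·(1 − sum of item variances/total variance) = (7/6)·(1 − 9.49/30.21) = 0.80

α = 0.80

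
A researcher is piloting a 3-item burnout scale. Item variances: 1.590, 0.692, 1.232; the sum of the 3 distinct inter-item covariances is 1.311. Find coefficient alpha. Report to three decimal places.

Σσᵢ² = 1.590 + 0.692 + 1.232 = 3.514
Sum of distinct covariances = 1.311
total variance = Σσᵢ² + 2·Σcov = 3.514 + 2 × 1.311 = 6.136
α = (3/2)·(1 − 3.514/6.136) = 0.641

α = 0.641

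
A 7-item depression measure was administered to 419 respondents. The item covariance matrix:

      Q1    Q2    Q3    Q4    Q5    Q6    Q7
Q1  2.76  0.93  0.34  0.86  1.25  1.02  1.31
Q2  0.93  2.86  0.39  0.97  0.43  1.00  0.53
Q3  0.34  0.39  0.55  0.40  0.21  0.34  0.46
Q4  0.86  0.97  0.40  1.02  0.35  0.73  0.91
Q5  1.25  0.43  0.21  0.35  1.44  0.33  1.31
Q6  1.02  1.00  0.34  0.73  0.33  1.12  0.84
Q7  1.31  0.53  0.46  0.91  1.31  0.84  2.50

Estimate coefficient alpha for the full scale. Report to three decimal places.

Σσᵢ² = 2.76 + 2.86 + 0.55 + 1.02 + 1.44 + 1.12 + 2.50 = 12.25
Sum of the distinct covariances = 14.91
σ²_T = 12.25 + 2 × 14.91 = 42.07
α = (k/(k−1))·(1 − Σσᵢ²/σ²_T) = (7/6)·(1 − 12.25/42.07) = 0.827

coefficient alpha = 0.827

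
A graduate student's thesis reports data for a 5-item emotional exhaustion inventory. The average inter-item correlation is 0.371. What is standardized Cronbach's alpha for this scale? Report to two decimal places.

α = 0.75

Standardized α = k·r̄ / (1 + (k−1)·r̄) = 5 × 0.371 / (1 + 4 × 0.371)
  = 1.8550 / 2.4840 = 0.75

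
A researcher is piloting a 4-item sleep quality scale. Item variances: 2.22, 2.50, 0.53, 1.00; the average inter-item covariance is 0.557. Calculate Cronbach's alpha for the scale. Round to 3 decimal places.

Cronbach's alpha = 0.689

Σσ²ᵢ = 2.22 + 2.50 + 0.53 + 1.00 = 6.25
Sum of the 6 distinct covariances = 6 × 0.557 = 3.342
σ²_total = Σσ²ᵢ + 2·Σcov = 6.25 + 2 × 3.342 = 12.934
α = (4/3)·(1 − 6.25/12.934) = 0.689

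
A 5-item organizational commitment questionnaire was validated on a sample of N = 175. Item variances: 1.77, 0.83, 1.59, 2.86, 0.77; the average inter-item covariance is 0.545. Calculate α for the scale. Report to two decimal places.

α = 0.73

Σσ²ᵢ = 1.77 + 0.83 + 1.59 + 2.86 + 0.77 = 7.82
Sum of the 10 distinct covariances = 10 × 0.545 = 5.450
Var(T) = Σσ²ᵢ + 2·Σcov = 7.82 + 2 × 5.450 = 18.720
α = (5/4)·(1 − 7.82/18.720) = 0.73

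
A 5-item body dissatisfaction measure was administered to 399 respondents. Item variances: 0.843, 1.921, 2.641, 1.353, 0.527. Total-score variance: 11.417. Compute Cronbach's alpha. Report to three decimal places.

Σσᵢ² = 0.843 + 1.921 + 2.641 + 1.353 + 0.527 = 7.285
α = (k/(k−1))·(1 − Σσᵢ²/σ²_T) = (5/4)·(1 − 7.285/11.417) = 0.452

Cronbach's alpha = 0.452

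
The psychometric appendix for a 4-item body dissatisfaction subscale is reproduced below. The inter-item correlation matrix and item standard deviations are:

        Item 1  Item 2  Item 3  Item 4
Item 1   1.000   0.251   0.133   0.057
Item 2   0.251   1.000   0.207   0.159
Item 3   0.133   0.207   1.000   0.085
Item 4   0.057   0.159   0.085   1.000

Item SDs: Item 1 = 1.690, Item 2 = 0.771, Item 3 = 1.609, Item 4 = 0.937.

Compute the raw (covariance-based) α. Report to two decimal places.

α = 0.36

Σσ²ᵢ = 1.690² + 0.771² + 1.609² + 0.937² = 6.9174
Covariances σ_ij = r_ij · s_i · s_j:
  σ(Item 1,Item 2) = 0.251 × 1.690 × 0.771 = 0.3271
  σ(Item 1,Item 3) = 0.133 × 1.690 × 1.609 = 0.3617
  σ(Item 1,Item 4) = 0.057 × 1.690 × 0.937 = 0.0903
  σ(Item 2,Item 3) = 0.207 × 0.771 × 1.609 = 0.2568
  σ(Item 2,Item 4) = 0.159 × 0.771 × 0.937 = 0.1149
  σ(Item 3,Item 4) = 0.085 × 1.609 × 0.937 = 0.1281
σ²_T = Σσ²ᵢ + 2·Σσ_ij = 6.9174 + 2 × 1.2789 = 9.4752
α = (4/3)·(1 − 6.9174/9.4752) = 0.36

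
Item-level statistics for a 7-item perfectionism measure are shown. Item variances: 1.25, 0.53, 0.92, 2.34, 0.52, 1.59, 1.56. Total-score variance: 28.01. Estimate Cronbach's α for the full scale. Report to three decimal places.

Σσ²ᵢ = 1.25 + 0.53 + 0.92 + 2.34 + 0.52 + 1.59 + 1.56 = 8.71
α = (k/(k−1))·(1 − Σσ²ᵢ/σ²_total) = (7/6)·(1 − 8.71/28.01) = 0.804

α = 0.804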